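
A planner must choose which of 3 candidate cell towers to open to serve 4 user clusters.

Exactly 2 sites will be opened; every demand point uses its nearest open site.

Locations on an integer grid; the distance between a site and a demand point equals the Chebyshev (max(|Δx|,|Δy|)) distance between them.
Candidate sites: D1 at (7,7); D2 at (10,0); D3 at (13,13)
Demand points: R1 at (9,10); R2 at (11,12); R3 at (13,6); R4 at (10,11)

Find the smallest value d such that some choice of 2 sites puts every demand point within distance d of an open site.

Open {D1, D2}.
  Farthest demand point is R3 at distance 6 (to D1); all others are ≤ 6.
With {D1, D3} the worst case is 6.
With {D2, D3} the worst case is 6.
No size-2 selection achieves below 6.

6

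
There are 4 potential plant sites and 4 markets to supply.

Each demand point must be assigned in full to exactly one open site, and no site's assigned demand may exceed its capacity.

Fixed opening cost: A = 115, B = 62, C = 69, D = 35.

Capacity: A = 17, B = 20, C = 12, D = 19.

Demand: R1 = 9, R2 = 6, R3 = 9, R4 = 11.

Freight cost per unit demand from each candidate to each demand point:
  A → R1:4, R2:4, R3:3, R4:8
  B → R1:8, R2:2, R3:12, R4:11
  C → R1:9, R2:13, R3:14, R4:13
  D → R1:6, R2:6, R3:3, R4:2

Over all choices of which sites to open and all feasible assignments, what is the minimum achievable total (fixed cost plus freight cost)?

Open {B, D}; cheapest assignment that respects the capacities:
  B (cap 20, load 17): R2, R4 — cost 6×2 + 11×11 = 133
  D (cap 19, load 18): R1, R3 — cost 9×6 + 9×3 = 81
  Shipping 214, fixed 97 → total 311.
  Any other capacity-feasible assignment to {B, D} ships for at least 214.
Compare {A, D}: its best feasible assignment gives total 343.
Compare {A, B, D}: its best feasible assignment gives total 345.
Every other set of open sites that can feasibly serve all demand totals ≥ 343 even under its best assignment. Minimum: 311.

311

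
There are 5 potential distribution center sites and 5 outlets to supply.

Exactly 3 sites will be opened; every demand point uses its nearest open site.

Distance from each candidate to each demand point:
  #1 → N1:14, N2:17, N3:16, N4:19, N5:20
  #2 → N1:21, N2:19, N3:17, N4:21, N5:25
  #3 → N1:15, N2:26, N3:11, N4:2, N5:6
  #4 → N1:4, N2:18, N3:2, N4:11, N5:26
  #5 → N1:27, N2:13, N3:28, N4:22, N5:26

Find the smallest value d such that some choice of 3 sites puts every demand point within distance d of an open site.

Open {#3, #4, #5}.
  Farthest demand point is N2 at distance 13 (to #5); all others are ≤ 13.
With {#1, #3, #5} the worst case is 14.
With {#2, #3, #5} the worst case is 15.
No size-3 selection achieves below 13.

13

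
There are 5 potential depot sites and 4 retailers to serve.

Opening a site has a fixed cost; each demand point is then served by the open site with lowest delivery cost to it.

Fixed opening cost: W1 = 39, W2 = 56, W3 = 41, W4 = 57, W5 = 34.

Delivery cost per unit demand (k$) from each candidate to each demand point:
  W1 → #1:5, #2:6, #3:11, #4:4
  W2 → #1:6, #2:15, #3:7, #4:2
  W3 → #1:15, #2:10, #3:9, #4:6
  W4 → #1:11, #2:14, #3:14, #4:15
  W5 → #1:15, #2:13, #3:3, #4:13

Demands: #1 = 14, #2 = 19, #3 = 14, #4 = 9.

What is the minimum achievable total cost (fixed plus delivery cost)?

Open {W1, W5}: assign each demand point to its cheapest open site.
  #1→W1 14×5=70, #2→W1 19×6=114, #3→W5 14×3=42, #4→W1 9×4=36
  delivery cost 262, fixed 73 → total 335.
Compare {W1, W2, W5}: delivery cost 244 + fixed 129 = 373.
Compare {W1, W3, W5}: delivery cost 262 + fixed 114 = 376.
Compare {W1, W4, W5}: delivery cost 262 + fixed 130 = 392.
All other subsets cost ≥ 373. Minimum total cost: 335.

335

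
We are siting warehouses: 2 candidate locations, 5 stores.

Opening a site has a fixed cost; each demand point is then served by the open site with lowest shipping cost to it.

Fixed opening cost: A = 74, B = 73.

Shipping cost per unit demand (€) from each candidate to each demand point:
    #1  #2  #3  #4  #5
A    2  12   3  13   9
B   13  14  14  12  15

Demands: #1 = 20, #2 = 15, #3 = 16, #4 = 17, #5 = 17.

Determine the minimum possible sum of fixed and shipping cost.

716

Open {A}: assign each demand point to its cheapest open site.
  #1→A 20×2=40, #2→A 15×12=180, #3→A 16×3=48, #4→A 17×13=221, #5→A 17×9=153
  shipping cost 642, fixed 74 → total 716.
Compare {A, B}: shipping cost 625 + fixed 147 = 772.
Compare {B}: shipping cost 1153 + fixed 73 = 1226.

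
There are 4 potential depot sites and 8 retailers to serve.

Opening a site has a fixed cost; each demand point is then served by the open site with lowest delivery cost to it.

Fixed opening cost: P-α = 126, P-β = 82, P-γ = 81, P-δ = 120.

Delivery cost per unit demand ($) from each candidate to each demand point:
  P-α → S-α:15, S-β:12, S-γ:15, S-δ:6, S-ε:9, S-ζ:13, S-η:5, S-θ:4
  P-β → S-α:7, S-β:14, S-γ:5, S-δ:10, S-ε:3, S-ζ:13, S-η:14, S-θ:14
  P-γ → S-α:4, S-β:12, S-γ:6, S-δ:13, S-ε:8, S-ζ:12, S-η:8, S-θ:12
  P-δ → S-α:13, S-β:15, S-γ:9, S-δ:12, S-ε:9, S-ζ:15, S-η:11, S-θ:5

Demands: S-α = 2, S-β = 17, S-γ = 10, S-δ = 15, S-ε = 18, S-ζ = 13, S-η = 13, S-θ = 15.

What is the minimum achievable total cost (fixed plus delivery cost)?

914

Open {P-α, P-β}: assign each demand point to its cheapest open site.
  S-α→P-β 2×7=14, S-β→P-α 17×12=204, S-γ→P-β 10×5=50, S-δ→P-α 15×6=90, S-ε→P-β 18×3=54, S-ζ→P-α 13×13=169, S-η→P-α 13×5=65, S-θ→P-α 15×4=60
  delivery cost 706, fixed 208 → total 914.
Compare {P-α, P-β, P-γ}: delivery cost 687 + fixed 289 = 976.
Compare {P-α, P-γ}: delivery cost 787 + fixed 207 = 994.
Compare {P-α, P-β, P-δ}: delivery cost 706 + fixed 328 = 1034.
All other subsets cost ≥ 976. Minimum total cost: 914.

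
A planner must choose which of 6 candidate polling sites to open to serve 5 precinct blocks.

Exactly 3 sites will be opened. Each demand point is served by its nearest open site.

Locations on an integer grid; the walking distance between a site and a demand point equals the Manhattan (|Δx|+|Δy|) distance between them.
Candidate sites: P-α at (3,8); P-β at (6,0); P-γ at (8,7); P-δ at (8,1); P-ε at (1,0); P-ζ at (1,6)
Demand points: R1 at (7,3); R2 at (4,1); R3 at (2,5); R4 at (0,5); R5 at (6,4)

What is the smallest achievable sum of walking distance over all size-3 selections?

14

Open {P-β, P-δ, P-ζ}.
  R1→P-δ 3, R2→P-β 3, R3→P-ζ 2, R4→P-ζ 2, R5→P-β 4  ⇒ total 14.
Compare {P-α, P-β, P-ζ}: total 15.
Compare {P-β, P-γ, P-ζ}: total 15.
No size-3 selection does better; minimum is 14.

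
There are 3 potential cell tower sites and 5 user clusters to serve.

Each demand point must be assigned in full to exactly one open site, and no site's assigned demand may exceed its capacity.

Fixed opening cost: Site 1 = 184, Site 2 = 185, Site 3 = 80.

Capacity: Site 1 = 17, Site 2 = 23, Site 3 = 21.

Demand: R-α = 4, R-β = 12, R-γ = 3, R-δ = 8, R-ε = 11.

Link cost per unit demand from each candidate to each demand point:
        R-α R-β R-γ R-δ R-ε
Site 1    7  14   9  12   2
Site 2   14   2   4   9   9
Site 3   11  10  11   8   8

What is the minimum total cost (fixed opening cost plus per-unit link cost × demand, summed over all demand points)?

505

Open {Site 2, Site 3}; cheapest assignment that respects the capacities:
  Site 2 (cap 23, load 23): R-β, R-γ, R-δ — cost 12×2 + 3×4 + 8×9 = 108
  Site 3 (cap 21, load 15): R-α, R-ε — cost 4×11 + 11×8 = 132
  Shipping 240, fixed 265 → total 505.
  Any other capacity-feasible assignment to {Site 2, Site 3} ships for at least 240.
Compare {Site 1, Site 2}: its best feasible assignment gives total 527.
Compare {Site 1, Site 2, Site 3}: its best feasible assignment gives total 599.
Every other set of open sites that can feasibly serve all demand totals ≥ 527 even under its best assignment. Minimum: 505.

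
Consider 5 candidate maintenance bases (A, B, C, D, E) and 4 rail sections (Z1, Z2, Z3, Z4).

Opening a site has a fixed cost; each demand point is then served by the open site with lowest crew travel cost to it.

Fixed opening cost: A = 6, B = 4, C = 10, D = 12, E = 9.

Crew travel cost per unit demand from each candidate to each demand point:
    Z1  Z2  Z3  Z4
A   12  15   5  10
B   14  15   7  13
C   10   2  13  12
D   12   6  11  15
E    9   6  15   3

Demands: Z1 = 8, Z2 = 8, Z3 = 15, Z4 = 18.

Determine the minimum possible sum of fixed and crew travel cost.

242

Open {A, C, E}: assign each demand point to its cheapest open site.
  Z1→E 8×9=72, Z2→C 8×2=16, Z3→A 15×5=75, Z4→E 18×3=54
  crew travel cost 217, fixed 25 → total 242.
Compare {A, B, C, E}: crew travel cost 217 + fixed 29 = 246.
Compare {A, C, D, E}: crew travel cost 217 + fixed 37 = 254.
Compare {A, B, C, D, E}: crew travel cost 217 + fixed 41 = 258.
All other subsets cost ≥ 246. Minimum total cost: 242.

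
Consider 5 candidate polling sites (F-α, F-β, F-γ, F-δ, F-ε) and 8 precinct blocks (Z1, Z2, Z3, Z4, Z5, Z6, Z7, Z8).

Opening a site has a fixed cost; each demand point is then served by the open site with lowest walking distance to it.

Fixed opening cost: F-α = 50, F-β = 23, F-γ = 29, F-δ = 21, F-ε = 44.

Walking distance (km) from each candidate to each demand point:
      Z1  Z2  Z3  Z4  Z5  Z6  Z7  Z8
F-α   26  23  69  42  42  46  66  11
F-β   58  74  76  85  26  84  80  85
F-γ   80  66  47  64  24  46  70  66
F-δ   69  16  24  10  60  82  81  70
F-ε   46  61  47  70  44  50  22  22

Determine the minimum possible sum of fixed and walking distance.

299

Open {F-δ, F-ε}: assign each demand point to its cheapest open site.
  Z1→F-ε 46, Z2→F-δ 16, Z3→F-δ 24, Z4→F-δ 10, Z5→F-ε 44, Z6→F-ε 50, Z7→F-ε 22, Z8→F-ε 22
  walking distance 234, fixed 65 → total 299.
Compare {F-β, F-δ, F-ε}: walking distance 216 + fixed 88 = 304.
Compare {F-γ, F-δ, F-ε}: walking distance 210 + fixed 94 = 304.
Compare {F-α, F-δ}: walking distance 241 + fixed 71 = 312.
All other subsets cost ≥ 304. Minimum total cost: 299.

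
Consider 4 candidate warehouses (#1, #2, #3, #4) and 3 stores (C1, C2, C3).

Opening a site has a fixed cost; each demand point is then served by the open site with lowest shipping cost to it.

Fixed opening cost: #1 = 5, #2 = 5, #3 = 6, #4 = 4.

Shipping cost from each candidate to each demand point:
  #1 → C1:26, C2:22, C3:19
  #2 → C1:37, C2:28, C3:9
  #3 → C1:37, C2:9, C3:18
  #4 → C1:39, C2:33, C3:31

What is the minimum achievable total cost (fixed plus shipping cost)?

60

Open {#1, #2, #3}: assign each demand point to its cheapest open site.
  C1→#1 26, C2→#3 9, C3→#2 9
  shipping cost 44, fixed 16 → total 60.
Compare {#1, #3}: shipping cost 53 + fixed 11 = 64.
Compare {#1, #2, #3, #4}: shipping cost 44 + fixed 20 = 64.
Compare {#2, #3}: shipping cost 55 + fixed 11 = 66.
All other subsets cost ≥ 64. Minimum total cost: 60.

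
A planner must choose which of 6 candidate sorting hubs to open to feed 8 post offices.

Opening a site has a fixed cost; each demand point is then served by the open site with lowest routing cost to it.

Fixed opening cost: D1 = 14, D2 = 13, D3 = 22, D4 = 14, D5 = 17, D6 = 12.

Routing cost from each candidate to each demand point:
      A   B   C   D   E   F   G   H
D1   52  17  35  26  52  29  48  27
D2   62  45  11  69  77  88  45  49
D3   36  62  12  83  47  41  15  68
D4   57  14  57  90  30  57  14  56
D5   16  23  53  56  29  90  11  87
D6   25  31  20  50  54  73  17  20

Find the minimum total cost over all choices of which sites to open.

Open {D1, D2, D5}: assign each demand point to its cheapest open site.
  A→D5 16, B→D1 17, C→D2 11, D→D1 26, E→D5 29, F→D1 29, G→D5 11, H→D1 27
  routing cost 166, fixed 44 → total 210.
Compare {D1, D5, D6}: routing cost 168 + fixed 43 = 211.
Compare {D1, D2, D5, D6}: routing cost 159 + fixed 56 = 215.
Compare {D1, D4, D6}: routing cost 178 + fixed 40 = 218.
All other subsets cost ≥ 211. Minimum total cost: 210.

210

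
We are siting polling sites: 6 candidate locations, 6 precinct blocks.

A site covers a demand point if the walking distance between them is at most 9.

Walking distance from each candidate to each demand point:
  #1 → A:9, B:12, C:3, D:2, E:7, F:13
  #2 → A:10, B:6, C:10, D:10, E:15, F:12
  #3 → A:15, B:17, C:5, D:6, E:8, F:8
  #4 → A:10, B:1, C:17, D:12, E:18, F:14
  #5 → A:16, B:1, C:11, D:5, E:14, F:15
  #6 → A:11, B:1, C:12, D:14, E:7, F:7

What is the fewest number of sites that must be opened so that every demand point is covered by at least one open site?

2

Coverage sets (demand points within 9 of each site):
  #1: {A, C, D, E}
  #2: {B}
  #3: {C, D, E, F}
  #4: {B}
  #5: {B, D}
  #6: {B, E, F}
No single site covers all 6 demand points.
But {#1, #6} covers everything, so the minimum is 2.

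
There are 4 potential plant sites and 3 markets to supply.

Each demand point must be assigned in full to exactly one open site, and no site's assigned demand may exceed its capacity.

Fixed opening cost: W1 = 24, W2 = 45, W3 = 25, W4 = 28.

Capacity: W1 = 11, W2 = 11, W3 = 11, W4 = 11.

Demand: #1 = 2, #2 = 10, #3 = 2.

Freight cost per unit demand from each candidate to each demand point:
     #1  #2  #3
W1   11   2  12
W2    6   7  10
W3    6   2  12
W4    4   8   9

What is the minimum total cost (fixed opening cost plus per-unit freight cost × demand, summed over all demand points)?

98

Open {W1, W4}; cheapest assignment that respects the capacities:
  W1 (cap 11, load 10): #2 — cost 10×2 = 20
  W4 (cap 11, load 4): #1, #3 — cost 2×4 + 2×9 = 26
  Shipping 46, fixed 52 → total 98.
  Any other capacity-feasible assignment to {W1, W4} ships for at least 46.
Compare {W3, W4}: its best feasible assignment gives total 99.
Compare {W1, W3}: its best feasible assignment gives total 105.
Every other set of open sites that can feasibly serve all demand totals ≥ 99 even under its best assignment. Minimum: 98.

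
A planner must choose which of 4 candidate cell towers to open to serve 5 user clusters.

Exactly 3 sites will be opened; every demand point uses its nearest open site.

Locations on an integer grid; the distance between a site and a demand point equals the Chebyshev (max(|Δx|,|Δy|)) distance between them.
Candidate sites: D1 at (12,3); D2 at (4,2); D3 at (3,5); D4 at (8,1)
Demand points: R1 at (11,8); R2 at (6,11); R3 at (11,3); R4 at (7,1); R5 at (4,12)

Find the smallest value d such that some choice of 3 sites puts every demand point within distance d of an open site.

7

Open {D1, D2, D3}.
  Farthest demand point is R5 at distance 7 (to D3); all others are ≤ 7.
With {D1, D3, D4} the worst case is 7.
With {D2, D3, D4} the worst case is 7.
No size-3 selection achieves below 7.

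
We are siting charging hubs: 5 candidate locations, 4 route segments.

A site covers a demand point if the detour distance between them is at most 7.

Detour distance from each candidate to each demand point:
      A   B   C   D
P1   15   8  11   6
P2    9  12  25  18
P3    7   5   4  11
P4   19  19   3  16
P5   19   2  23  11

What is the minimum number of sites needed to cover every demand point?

Coverage sets (demand points within 7 of each site):
  P1: {D}
  P2: {}
  P3: {A, B, C}
  P4: {C}
  P5: {B}
No single site covers all 4 demand points.
But {P1, P3} covers everything, so the minimum is 2.

2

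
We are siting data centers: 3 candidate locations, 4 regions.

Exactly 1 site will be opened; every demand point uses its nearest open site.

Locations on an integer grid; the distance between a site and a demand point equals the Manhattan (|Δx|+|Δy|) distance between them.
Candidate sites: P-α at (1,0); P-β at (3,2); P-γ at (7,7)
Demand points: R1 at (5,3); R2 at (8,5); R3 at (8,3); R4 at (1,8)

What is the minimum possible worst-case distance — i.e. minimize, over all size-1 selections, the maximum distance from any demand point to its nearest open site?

Open {P-γ}.
  Farthest demand point is R4 at distance 7 (to P-γ); all others are ≤ 7.
With {P-β} the worst case is 8.
With {P-α} the worst case is 12.
No size-1 selection achieves below 7.

7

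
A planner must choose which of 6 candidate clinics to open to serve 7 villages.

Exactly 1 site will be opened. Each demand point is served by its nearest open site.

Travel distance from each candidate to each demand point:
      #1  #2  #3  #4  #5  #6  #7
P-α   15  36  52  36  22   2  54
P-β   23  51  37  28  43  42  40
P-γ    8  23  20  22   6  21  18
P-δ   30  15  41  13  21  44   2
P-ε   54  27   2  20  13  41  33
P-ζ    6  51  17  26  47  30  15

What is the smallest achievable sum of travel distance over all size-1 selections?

Open {P-γ}.
  #1→P-γ 8, #2→P-γ 23, #3→P-γ 20, #4→P-γ 22, #5→P-γ 6, #6→P-γ 21, #7→P-γ 18  ⇒ total 118.
Compare {P-δ}: total 166.
Compare {P-ε}: total 190.
No size-1 selection does better; minimum is 118.

118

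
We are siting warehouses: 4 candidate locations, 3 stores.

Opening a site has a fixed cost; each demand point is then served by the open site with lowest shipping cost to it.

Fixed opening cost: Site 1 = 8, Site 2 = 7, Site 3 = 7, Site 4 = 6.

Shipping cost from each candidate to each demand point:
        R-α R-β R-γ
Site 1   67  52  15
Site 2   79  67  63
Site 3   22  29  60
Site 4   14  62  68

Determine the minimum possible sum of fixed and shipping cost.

79

Open {Site 1, Site 3, Site 4}: assign each demand point to its cheapest open site.
  R-α→Site 4 14, R-β→Site 3 29, R-γ→Site 1 15
  shipping cost 58, fixed 21 → total 79.
Compare {Site 1, Site 3}: shipping cost 66 + fixed 15 = 81.
Compare {Site 1, Site 2, Site 3, Site 4}: shipping cost 58 + fixed 28 = 86.
Compare {Site 1, Site 2, Site 3}: shipping cost 66 + fixed 22 = 88.
All other subsets cost ≥ 81. Minimum total cost: 79.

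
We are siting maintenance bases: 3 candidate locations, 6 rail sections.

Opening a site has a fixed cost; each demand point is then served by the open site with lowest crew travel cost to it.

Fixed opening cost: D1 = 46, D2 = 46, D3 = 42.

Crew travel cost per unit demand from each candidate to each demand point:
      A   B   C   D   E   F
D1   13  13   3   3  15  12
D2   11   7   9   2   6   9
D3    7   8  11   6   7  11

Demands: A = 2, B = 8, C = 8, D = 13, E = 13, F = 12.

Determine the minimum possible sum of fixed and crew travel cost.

406

Open {D1, D2}: assign each demand point to its cheapest open site.
  A→D2 2×11=22, B→D2 8×7=56, C→D1 8×3=24, D→D2 13×2=26, E→D2 13×6=78, F→D2 12×9=108
  crew travel cost 314, fixed 92 → total 406.
Compare {D2}: crew travel cost 362 + fixed 46 = 408.
Compare {D1, D2, D3}: crew travel cost 306 + fixed 134 = 440.
Compare {D2, D3}: crew travel cost 354 + fixed 88 = 442.
All other subsets cost ≥ 408. Minimum total cost: 406.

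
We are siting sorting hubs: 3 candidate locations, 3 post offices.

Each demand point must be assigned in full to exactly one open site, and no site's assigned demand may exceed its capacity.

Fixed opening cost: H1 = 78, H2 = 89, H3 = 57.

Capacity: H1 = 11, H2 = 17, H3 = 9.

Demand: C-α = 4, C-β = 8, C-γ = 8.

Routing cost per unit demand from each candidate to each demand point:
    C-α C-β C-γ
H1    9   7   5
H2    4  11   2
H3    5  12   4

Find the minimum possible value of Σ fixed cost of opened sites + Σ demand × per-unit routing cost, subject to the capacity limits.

Open {H1, H2}; cheapest assignment that respects the capacities:
  H1 (cap 11, load 8): C-β — cost 8×7 = 56
  H2 (cap 17, load 12): C-α, C-γ — cost 4×4 + 8×2 = 32
  Shipping 88, fixed 167 → total 255.
  Any other capacity-feasible assignment to {H1, H2} ships for at least 88.
Compare {H2, H3}: its best feasible assignment gives total 270.
Compare {H1, H2, H3}: its best feasible assignment gives total 312.
Every other set of open sites that can feasibly serve all demand totals ≥ 270 even under its best assignment. Minimum: 255.

255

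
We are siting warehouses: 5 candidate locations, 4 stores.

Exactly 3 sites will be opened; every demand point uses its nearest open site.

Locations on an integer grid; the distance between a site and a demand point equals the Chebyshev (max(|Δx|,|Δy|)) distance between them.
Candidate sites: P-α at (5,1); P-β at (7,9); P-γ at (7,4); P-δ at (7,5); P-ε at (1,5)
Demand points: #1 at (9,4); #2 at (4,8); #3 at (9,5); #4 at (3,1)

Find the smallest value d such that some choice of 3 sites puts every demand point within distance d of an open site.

3

Open {P-α, P-β, P-γ}.
  Farthest demand point is #2 at distance 3 (to P-β); all others are ≤ 3.
With {P-α, P-β, P-δ} the worst case is 3.
With {P-α, P-γ, P-δ} the worst case is 3.
No size-3 selection achieves below 3.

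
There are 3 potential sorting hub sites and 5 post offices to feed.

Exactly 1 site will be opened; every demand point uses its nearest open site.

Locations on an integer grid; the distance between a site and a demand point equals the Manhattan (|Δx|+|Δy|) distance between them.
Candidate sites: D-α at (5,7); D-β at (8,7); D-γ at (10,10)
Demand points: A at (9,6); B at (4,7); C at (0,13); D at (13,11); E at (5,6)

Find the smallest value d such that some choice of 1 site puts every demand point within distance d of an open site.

Open {D-α}.
  Farthest demand point is D at distance 12 (to D-α); all others are ≤ 12.
With {D-γ} the worst case is 13.
With {D-β} the worst case is 14.
No size-1 selection achieves below 12.

12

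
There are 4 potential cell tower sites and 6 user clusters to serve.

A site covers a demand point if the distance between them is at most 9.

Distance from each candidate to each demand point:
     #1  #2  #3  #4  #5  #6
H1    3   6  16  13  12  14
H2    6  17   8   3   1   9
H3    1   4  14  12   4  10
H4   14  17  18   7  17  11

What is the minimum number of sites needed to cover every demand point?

2

Coverage sets (demand points within 9 of each site):
  H1: {#1, #2}
  H2: {#1, #3, #4, #5, #6}
  H3: {#1, #2, #5}
  H4: {#4}
No single site covers all 6 demand points.
But {H1, H2} covers everything, so the minimum is 2.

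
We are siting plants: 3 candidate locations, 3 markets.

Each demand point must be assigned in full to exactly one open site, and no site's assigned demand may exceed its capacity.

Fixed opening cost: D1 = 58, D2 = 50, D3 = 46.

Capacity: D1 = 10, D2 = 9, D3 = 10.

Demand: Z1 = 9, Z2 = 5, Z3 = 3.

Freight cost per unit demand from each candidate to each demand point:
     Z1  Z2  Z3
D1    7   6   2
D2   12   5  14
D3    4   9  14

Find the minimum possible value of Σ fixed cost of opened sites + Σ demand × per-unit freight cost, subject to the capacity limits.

176

Open {D1, D3}; cheapest assignment that respects the capacities:
  D1 (cap 10, load 8): Z2, Z3 — cost 5×6 + 3×2 = 36
  D3 (cap 10, load 9): Z1 — cost 9×4 = 36
  Shipping 72, fixed 104 → total 176.
  Any other capacity-feasible assignment to {D1, D3} ships for at least 72.
Compare {D2, D3}: its best feasible assignment gives total 199.
Compare {D1, D2, D3}: its best feasible assignment gives total 221.
Every other set of open sites that can feasibly serve all demand totals ≥ 199 even under its best assignment. Minimum: 176.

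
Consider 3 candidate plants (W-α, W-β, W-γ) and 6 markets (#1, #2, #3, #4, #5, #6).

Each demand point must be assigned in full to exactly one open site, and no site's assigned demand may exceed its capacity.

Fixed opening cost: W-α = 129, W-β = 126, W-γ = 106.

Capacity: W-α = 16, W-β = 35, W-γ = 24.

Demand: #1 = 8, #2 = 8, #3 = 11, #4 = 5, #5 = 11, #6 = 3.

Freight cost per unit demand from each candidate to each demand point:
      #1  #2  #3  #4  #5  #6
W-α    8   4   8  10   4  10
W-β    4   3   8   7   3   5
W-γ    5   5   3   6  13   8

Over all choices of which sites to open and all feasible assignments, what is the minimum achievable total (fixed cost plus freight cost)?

399

Open {W-β, W-γ}; cheapest assignment that respects the capacities:
  W-β (cap 35, load 30): #1, #2, #5, #6 — cost 8×4 + 8×3 + 11×3 + 3×5 = 104
  W-γ (cap 24, load 16): #3, #4 — cost 11×3 + 5×6 = 63
  Shipping 167, fixed 232 → total 399.
  Any other capacity-feasible assignment to {W-β, W-γ} ships for at least 167.
Compare {W-α, W-β}: its best feasible assignment gives total 482.
Compare {W-α, W-β, W-γ}: its best feasible assignment gives total 528.
Every other set of open sites that can feasibly serve all demand totals ≥ 482 even under its best assignment. Minimum: 399.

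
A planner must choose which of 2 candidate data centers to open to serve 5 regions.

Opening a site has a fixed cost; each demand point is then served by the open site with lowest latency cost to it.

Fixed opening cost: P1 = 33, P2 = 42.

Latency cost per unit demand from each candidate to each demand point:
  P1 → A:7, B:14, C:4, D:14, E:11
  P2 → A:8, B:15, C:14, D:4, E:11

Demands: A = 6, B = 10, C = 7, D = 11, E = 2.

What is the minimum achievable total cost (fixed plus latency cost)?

351

Open {P1, P2}: assign each demand point to its cheapest open site.
  A→P1 6×7=42, B→P1 10×14=140, C→P1 7×4=28, D→P2 11×4=44, E→P1 2×11=22
  latency cost 276, fixed 75 → total 351.
Compare {P2}: latency cost 362 + fixed 42 = 404.
Compare {P1}: latency cost 386 + fixed 33 = 419.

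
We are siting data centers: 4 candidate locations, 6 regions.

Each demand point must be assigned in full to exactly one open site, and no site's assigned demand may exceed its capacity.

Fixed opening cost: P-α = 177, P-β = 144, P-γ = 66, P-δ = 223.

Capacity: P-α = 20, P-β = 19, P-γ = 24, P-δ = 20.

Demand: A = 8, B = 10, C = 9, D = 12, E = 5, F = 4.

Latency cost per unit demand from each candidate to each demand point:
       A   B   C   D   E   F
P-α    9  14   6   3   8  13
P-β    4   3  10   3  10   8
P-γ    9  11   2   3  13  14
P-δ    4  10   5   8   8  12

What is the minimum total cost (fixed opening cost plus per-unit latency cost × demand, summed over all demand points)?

Open {P-α, P-β, P-γ}; cheapest assignment that respects the capacities:
  P-α (cap 20, load 9): E, F — cost 5×8 + 4×13 = 92
  P-β (cap 19, load 18): A, B — cost 8×4 + 10×3 = 62
  P-γ (cap 24, load 21): C, D — cost 9×2 + 12×3 = 54
  Shipping 208, fixed 387 → total 595.
  Any other capacity-feasible assignment to {P-α, P-β, P-γ} ships for at least 208.
Compare {P-β, P-γ, P-δ}: its best feasible assignment gives total 621.
Compare {P-α, P-γ, P-δ}: its best feasible assignment gives total 744.
Every other set of open sites that can feasibly serve all demand totals ≥ 621 even under its best assignment. Minimum: 595.

595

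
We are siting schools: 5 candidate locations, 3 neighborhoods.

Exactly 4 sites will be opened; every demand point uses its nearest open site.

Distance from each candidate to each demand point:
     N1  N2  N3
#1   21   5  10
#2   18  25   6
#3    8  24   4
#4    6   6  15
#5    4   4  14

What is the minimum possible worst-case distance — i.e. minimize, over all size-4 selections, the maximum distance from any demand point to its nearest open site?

4

Open {#1, #2, #3, #5}.
  Farthest demand point is N1 at distance 4 (to #5); all others are ≤ 4.
With {#1, #3, #4, #5} the worst case is 4.
With {#2, #3, #4, #5} the worst case is 4.
No size-4 selection achieves below 4.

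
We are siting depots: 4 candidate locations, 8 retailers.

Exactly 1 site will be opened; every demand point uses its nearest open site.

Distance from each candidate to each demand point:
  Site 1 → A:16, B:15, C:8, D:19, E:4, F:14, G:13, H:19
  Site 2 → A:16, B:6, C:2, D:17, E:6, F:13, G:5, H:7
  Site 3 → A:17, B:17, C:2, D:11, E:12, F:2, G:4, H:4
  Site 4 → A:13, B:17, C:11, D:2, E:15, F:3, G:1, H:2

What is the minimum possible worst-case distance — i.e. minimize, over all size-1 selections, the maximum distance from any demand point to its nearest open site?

17

Open {Site 2}.
  Farthest demand point is D at distance 17 (to Site 2); all others are ≤ 17.
With {Site 3} the worst case is 17.
With {Site 4} the worst case is 17.
No size-1 selection achieves below 17.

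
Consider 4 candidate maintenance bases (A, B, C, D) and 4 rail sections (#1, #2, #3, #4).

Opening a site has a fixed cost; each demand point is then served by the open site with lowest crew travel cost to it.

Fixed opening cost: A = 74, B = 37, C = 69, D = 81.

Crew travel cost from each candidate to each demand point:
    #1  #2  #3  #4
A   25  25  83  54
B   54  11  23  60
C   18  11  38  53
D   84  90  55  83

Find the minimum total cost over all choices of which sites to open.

185

Open {B}: assign each demand point to its cheapest open site.
  #1→B 54, #2→B 11, #3→B 23, #4→B 60
  crew travel cost 148, fixed 37 → total 185.
Compare {C}: crew travel cost 120 + fixed 69 = 189.
Compare {B, C}: crew travel cost 105 + fixed 106 = 211.
Compare {A, B}: crew travel cost 113 + fixed 111 = 224.
All other subsets cost ≥ 189. Minimum total cost: 185.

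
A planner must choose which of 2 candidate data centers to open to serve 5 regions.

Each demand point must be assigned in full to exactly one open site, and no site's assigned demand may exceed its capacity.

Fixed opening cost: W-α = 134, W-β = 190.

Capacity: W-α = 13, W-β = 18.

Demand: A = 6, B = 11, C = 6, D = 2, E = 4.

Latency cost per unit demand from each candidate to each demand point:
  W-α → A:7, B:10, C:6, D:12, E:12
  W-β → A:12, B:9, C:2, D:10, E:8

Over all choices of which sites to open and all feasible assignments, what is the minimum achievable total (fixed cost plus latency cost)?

Open {W-α, W-β}; cheapest assignment that respects the capacities:
  W-α (cap 13, load 12): A, D, E — cost 6×7 + 2×12 + 4×12 = 114
  W-β (cap 18, load 17): B, C — cost 11×9 + 6×2 = 111
  Shipping 225, fixed 324 → total 549.
  Any other capacity-feasible assignment to {W-α, W-β} ships for at least 225.
Total demand is 29 and no other set of sites has combined capacity ≥ 29, so {W-α, W-β} is the only feasible choice of open sites. Minimum: 549.

549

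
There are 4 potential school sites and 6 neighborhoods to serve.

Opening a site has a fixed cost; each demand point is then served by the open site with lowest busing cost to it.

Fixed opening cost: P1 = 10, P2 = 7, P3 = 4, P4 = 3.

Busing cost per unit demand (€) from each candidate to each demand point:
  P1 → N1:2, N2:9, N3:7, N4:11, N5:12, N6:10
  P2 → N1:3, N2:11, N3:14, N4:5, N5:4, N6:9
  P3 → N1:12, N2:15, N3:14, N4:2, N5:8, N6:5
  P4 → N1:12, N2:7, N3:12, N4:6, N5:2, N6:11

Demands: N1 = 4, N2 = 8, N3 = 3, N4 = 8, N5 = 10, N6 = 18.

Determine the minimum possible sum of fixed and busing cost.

Open {P1, P3, P4}: assign each demand point to its cheapest open site.
  N1→P1 4×2=8, N2→P4 8×7=56, N3→P1 3×7=21, N4→P3 8×2=16, N5→P4 10×2=20, N6→P3 18×5=90
  busing cost 211, fixed 17 → total 228.
Compare {P1, P2, P3, P4}: busing cost 211 + fixed 24 = 235.
Compare {P2, P3, P4}: busing cost 230 + fixed 14 = 244.
Compare {P1, P2, P3}: busing cost 247 + fixed 21 = 268.
All other subsets cost ≥ 235. Minimum total cost: 228.

228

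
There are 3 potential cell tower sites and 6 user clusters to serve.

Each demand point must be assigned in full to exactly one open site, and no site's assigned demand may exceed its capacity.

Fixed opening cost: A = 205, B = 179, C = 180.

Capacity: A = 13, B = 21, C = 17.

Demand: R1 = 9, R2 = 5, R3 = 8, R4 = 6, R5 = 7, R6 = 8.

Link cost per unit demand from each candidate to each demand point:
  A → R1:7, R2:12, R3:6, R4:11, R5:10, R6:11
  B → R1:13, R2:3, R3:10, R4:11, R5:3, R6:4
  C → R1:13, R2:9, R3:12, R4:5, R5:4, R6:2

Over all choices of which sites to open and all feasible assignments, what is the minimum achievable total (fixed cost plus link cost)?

789

Open {A, B, C}; cheapest assignment that respects the capacities:
  A (cap 13, load 9): R1 — cost 9×7 = 63
  B (cap 21, load 20): R2, R3, R5 — cost 5×3 + 8×10 + 7×3 = 116
  C (cap 17, load 14): R4, R6 — cost 6×5 + 8×2 = 46
  Shipping 225, fixed 564 → total 789.
  Any other capacity-feasible assignment to {A, B, C} ships for at least 225.
Total demand is 43 and no other set of sites has combined capacity ≥ 43, so {A, B, C} is the only feasible choice of open sites. Minimum: 789.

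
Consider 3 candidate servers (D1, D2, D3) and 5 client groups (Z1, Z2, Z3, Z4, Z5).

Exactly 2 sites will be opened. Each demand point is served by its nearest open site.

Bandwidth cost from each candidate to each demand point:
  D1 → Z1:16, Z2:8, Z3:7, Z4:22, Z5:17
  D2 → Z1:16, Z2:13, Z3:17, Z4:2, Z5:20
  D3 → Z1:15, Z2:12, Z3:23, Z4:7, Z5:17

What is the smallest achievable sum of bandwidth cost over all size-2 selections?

Open {D1, D2}.
  Z1→D1 16, Z2→D1 8, Z3→D1 7, Z4→D2 2, Z5→D1 17  ⇒ total 50.
Compare {D1, D3}: total 54.
Compare {D2, D3}: total 63.

50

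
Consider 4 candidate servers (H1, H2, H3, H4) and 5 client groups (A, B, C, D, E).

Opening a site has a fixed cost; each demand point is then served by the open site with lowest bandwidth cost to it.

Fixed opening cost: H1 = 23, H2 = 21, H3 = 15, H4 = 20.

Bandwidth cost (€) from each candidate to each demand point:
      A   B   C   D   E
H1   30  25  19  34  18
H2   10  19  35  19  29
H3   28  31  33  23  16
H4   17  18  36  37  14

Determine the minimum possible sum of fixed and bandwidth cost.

Open {H1, H2}: assign each demand point to its cheapest open site.
  A→H2 10, B→H2 19, C→H1 19, D→H2 19, E→H1 18
  bandwidth cost 85, fixed 44 → total 129.
Compare {H2}: bandwidth cost 112 + fixed 21 = 133.
Compare {H2, H3}: bandwidth cost 97 + fixed 36 = 133.
Compare {H2, H4}: bandwidth cost 96 + fixed 41 = 137.
All other subsets cost ≥ 133. Minimum total cost: 129.

129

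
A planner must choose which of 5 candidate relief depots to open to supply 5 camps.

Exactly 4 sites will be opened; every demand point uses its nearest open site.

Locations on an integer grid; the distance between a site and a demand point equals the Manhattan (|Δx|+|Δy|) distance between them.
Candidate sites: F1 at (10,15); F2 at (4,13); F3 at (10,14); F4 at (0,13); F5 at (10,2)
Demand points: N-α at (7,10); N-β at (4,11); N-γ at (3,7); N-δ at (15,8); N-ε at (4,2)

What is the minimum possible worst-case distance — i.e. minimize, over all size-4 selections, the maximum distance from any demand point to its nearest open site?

11

Open {F1, F2, F3, F4}.
  Farthest demand point is N-δ at distance 11 (to F3); all others are ≤ 11.
With {F1, F2, F3, F5} the worst case is 11.
With {F1, F2, F4, F5} the worst case is 11.
No size-4 selection achieves below 11.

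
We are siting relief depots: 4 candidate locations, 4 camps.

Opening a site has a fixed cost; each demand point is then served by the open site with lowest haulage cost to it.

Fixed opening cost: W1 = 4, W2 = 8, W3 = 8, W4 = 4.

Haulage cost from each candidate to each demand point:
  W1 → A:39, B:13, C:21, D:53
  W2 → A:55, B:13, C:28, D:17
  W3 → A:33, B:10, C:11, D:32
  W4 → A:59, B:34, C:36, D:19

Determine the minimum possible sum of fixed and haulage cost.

85

Open {W3, W4}: assign each demand point to its cheapest open site.
  A→W3 33, B→W3 10, C→W3 11, D→W4 19
  haulage cost 73, fixed 12 → total 85.
Compare {W2, W3}: haulage cost 71 + fixed 16 = 87.
Compare {W1, W3, W4}: haulage cost 73 + fixed 16 = 89.
Compare {W1, W2, W3}: haulage cost 71 + fixed 20 = 91.
All other subsets cost ≥ 87. Minimum total cost: 85.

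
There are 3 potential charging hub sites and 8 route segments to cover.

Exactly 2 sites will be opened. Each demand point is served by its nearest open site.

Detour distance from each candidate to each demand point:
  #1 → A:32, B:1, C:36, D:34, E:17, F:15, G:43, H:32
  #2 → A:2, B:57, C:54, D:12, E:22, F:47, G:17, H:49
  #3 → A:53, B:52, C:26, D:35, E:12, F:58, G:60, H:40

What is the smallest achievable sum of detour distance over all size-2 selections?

Open {#1, #2}.
  A→#2 2, B→#1 1, C→#1 36, D→#2 12, E→#1 17, F→#1 15, G→#2 17, H→#1 32  ⇒ total 132.
Compare {#1, #3}: total 195.
Compare {#2, #3}: total 208.

132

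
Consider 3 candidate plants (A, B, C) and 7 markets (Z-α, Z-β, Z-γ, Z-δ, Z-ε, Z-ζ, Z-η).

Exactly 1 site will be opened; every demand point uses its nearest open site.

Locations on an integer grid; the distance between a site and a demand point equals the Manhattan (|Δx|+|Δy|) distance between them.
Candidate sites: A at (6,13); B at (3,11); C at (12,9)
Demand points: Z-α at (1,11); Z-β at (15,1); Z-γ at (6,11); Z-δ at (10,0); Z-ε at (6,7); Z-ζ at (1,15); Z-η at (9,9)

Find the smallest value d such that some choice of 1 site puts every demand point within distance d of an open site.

17

Open {C}.
  Farthest demand point is Z-ζ at distance 17 (to C); all others are ≤ 17.
With {A} the worst case is 21.
With {B} the worst case is 22.
No size-1 selection achieves below 17.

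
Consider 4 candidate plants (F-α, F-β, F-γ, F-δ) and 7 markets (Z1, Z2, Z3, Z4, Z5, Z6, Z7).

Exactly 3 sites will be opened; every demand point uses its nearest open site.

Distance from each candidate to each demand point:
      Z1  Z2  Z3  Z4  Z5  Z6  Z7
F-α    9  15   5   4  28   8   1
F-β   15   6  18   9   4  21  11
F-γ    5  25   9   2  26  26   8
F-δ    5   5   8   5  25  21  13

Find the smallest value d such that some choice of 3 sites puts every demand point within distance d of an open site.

8

Open {F-α, F-β, F-γ}.
  Farthest demand point is Z6 at distance 8 (to F-α); all others are ≤ 8.
With {F-α, F-β, F-δ} the worst case is 8.
With {F-β, F-γ, F-δ} the worst case is 21.
No size-3 selection achieves below 8.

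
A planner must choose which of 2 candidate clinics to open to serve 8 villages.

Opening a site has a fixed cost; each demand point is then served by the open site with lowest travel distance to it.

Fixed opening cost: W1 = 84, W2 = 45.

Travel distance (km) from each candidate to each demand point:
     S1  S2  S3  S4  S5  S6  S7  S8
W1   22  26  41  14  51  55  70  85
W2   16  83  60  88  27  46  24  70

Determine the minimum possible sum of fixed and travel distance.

Open {W1, W2}: assign each demand point to its cheapest open site.
  S1→W2 16, S2→W1 26, S3→W1 41, S4→W1 14, S5→W2 27, S6→W2 46, S7→W2 24, S8→W2 70
  travel distance 264, fixed 129 → total 393.
Compare {W1}: travel distance 364 + fixed 84 = 448.
Compare {W2}: travel distance 414 + fixed 45 = 459.

393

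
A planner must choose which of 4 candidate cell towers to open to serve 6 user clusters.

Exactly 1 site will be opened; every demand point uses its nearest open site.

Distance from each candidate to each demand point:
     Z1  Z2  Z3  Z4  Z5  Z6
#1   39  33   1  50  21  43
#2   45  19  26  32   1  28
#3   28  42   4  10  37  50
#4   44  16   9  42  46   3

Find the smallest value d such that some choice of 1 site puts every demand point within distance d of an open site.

Open {#2}.
  Farthest demand point is Z1 at distance 45 (to #2); all others are ≤ 45.
With {#4} the worst case is 46.
With {#1} the worst case is 50.
No size-1 selection achieves below 45.

45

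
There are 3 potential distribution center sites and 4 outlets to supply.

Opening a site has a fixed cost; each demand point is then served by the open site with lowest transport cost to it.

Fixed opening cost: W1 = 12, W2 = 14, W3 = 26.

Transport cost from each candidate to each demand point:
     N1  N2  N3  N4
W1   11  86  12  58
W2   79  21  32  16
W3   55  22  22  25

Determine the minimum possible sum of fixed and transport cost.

86

Open {W1, W2}: assign each demand point to its cheapest open site.
  N1→W1 11, N2→W2 21, N3→W1 12, N4→W2 16
  transport cost 60, fixed 26 → total 86.
Compare {W1, W3}: transport cost 70 + fixed 38 = 108.
Compare {W1, W2, W3}: transport cost 60 + fixed 52 = 112.
Compare {W3}: transport cost 124 + fixed 26 = 150.
All other subsets cost ≥ 108. Minimum total cost: 86.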